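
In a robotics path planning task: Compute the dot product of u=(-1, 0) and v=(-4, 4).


u . v = u_x*v_x + u_y*v_y = (-1)*(-4) + 0*4
= 4 + 0 = 4

4


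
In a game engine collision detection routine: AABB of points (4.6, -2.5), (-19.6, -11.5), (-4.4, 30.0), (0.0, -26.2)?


x range: [-19.6, 4.6]
y range: [-26.2, 30]
Bounding box: (-19.6,-26.2) to (4.6,30)

(-19.6,-26.2) to (4.6,30)


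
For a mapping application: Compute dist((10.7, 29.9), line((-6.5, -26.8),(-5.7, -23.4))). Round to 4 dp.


|cross product| = 13.12
|line direction| = sqrt(12.2) = 3.4928
Distance = 13.12/sqrt(12.2) = 3.7562

3.7562


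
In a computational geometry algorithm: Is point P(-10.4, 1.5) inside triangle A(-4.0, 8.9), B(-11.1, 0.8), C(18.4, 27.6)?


Cross products: AB x AP = 0.7, BC x BP = 1.89, CA x CP = 46.08
All same sign? yes

Yes, inside


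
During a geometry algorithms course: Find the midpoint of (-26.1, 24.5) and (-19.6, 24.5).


M = (((-26.1)+(-19.6))/2, (24.5+24.5)/2)
= (-22.85, 24.5)

(-22.85, 24.5)


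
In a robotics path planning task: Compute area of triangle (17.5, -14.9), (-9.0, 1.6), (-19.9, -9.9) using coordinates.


Area = |x_A(y_B-y_C) + x_B(y_C-y_A) + x_C(y_A-y_B)|/2
= |201.25 + (-45) + 328.35|/2
= 484.6/2 = 242.3

242.3


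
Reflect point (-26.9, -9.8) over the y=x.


Reflection over y=x: (x,y) -> (y,x)
(-26.9, -9.8) -> (-9.8, -26.9)

(-9.8, -26.9)


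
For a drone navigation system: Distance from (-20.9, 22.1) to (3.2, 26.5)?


dx=24.1, dy=4.4
d^2 = 24.1^2 + 4.4^2 = 600.17
d = sqrt(600.17) = 24.4984

24.4984


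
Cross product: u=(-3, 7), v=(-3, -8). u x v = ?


u x v = u_x*v_y - u_y*v_x = (-3)*(-8) - 7*(-3)
= 24 - (-21) = 45

45


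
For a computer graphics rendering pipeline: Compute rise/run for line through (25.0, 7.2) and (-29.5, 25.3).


slope = (y2-y1)/(x2-x1) = (25.3-7.2)/((-29.5)-25) = 18.1/(-54.5) = -0.3321

-0.3321


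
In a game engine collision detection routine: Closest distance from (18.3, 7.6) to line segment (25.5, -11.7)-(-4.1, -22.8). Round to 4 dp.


Project P onto AB: t = 0 (clamped to [0,1])
Closest point on segment: (25.5, -11.7)
Distance: 20.5993

20.5993


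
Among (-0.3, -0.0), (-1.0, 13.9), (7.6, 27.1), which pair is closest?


d(P0,P1) = 13.9176, d(P0,P2) = 28.228, d(P1,P2) = 15.7544
Closest: P0 and P1

Closest pair: (-0.3, -0.0) and (-1.0, 13.9), distance = 13.9176


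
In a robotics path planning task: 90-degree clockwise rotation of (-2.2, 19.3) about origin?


90° CW: (x,y) -> (y, -x)
(-2.2,19.3) -> (19.3, 2.2)

(19.3, 2.2)


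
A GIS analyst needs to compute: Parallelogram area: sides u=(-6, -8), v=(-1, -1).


|u x v| = |(-6)*(-1) - (-8)*(-1)|
= |6 - 8| = 2

2


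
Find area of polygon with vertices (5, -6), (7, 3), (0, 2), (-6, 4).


Shoelace sum: (5*3 - 7*(-6)) + (7*2 - 0*3) + (0*4 - (-6)*2) + ((-6)*(-6) - 5*4)
= 99
Area = |99|/2 = 49.5

49.5


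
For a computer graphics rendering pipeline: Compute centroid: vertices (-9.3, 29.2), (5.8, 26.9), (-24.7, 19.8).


Centroid = ((x_A+x_B+x_C)/3, (y_A+y_B+y_C)/3)
= (((-9.3)+5.8+(-24.7))/3, (29.2+26.9+19.8)/3)
= (-9.4, 25.3)

(-9.4, 25.3)


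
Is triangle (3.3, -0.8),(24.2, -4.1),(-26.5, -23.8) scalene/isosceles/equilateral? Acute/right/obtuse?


Side lengths squared: AB^2=447.7, BC^2=2958.58, CA^2=1417.04
Sorted: [447.7, 1417.04, 2958.58]
By sides: Scalene, By angles: Obtuse

Scalene, Obtuse


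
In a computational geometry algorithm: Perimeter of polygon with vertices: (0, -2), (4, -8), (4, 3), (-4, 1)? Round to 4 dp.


Sides: (0, -2)->(4, -8): sqrt(52) = 7.211103, (4, -8)->(4, 3): sqrt(121) = 11, (4, 3)->(-4, 1): sqrt(68) = 8.246211, (-4, 1)->(0, -2): sqrt(25) = 5
Sum = 31.457314
Perimeter = 31.4573

31.4573


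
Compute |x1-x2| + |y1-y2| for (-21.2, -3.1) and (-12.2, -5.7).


|(-21.2)-(-12.2)| + |(-3.1)-(-5.7)| = 9 + 2.6 = 11.6

11.6


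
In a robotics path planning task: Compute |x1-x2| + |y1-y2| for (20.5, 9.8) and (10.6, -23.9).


|20.5-10.6| + |9.8-(-23.9)| = 9.9 + 33.7 = 43.6

43.6


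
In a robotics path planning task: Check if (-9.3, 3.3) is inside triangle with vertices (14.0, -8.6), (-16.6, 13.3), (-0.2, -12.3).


Cross products: AB x AP = 146.13, BC x BP = 22.88, CA x CP = 255.19
All same sign? yes

Yes, inside


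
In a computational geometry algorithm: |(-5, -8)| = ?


|u| = sqrt((-5)^2 + (-8)^2) = sqrt(89) = 9.434

9.434


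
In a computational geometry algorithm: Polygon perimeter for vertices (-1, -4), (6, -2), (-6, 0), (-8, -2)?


Sides: (-1, -4)->(6, -2): sqrt(53) = 7.28011, (6, -2)->(-6, 0): sqrt(148) = 12.165525, (-6, 0)->(-8, -2): sqrt(8) = 2.828427, (-8, -2)->(-1, -4): sqrt(53) = 7.28011
Sum = 29.554172
Perimeter = 29.5542

29.5542


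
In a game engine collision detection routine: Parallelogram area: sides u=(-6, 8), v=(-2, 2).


|u x v| = |(-6)*2 - 8*(-2)|
= |(-12) - (-16)| = 4

4


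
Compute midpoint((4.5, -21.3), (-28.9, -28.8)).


M = ((4.5+(-28.9))/2, ((-21.3)+(-28.8))/2)
= (-12.2, -25.05)

(-12.2, -25.05)


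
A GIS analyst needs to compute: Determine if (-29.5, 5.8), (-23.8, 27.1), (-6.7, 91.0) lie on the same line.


Cross product: ((-23.8)-(-29.5))*(91-5.8) - (27.1-5.8)*((-6.7)-(-29.5))
= 0

Yes, collinear


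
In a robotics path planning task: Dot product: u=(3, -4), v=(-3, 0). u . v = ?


u . v = u_x*v_x + u_y*v_y = 3*(-3) + (-4)*0
= (-9) + 0 = -9

-9


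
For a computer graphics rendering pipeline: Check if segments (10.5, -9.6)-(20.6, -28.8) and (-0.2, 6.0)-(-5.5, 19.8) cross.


Cross products: d1=-64.98, d2=-102.6, d3=-47.88, d4=-10.26
d1*d2 < 0 and d3*d4 < 0? no

No, they don't intersect


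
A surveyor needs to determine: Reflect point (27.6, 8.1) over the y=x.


Reflection over y=x: (x,y) -> (y,x)
(27.6, 8.1) -> (8.1, 27.6)

(8.1, 27.6)


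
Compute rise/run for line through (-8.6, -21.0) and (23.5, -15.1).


slope = (y2-y1)/(x2-x1) = ((-15.1)-(-21))/(23.5-(-8.6)) = 5.9/32.1 = 0.1838

0.1838


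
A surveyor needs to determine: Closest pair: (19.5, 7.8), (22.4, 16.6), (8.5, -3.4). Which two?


d(P0,P1) = 9.2655, d(P0,P2) = 15.6984, d(P1,P2) = 24.3559
Closest: P0 and P1

Closest pair: (19.5, 7.8) and (22.4, 16.6), distance = 9.2655


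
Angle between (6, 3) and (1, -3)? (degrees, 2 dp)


u.v = -3, |u| = sqrt(45) = 6.7082, |v| = sqrt(10) = 3.1623
cos(theta) = u.v/(|u||v|) = -3/sqrt(450) = -0.141421
theta = acos(-0.141421) = 98.13 degrees

98.13 degrees


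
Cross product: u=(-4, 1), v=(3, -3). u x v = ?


u x v = u_x*v_y - u_y*v_x = (-4)*(-3) - 1*3
= 12 - 3 = 9

9


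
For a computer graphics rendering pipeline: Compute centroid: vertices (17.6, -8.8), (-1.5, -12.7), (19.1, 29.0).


Centroid = ((x_A+x_B+x_C)/3, (y_A+y_B+y_C)/3)
= ((17.6+(-1.5)+19.1)/3, ((-8.8)+(-12.7)+29)/3)
= (11.7333, 2.5)

(11.7333, 2.5)


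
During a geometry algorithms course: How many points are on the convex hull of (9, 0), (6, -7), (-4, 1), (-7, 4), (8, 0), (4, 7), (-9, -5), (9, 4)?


Convex hull vertices (CCW): (-9, -5), (6, -7), (9, 0), (9, 4), (4, 7), (-7, 4)
Count = 6

6


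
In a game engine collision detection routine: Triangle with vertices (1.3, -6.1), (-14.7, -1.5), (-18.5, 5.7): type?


Side lengths squared: AB^2=277.16, BC^2=66.28, CA^2=531.28
Sorted: [66.28, 277.16, 531.28]
By sides: Scalene, By angles: Obtuse

Scalene, Obtuse


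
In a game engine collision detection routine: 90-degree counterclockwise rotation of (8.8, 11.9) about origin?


90° CCW: (x,y) -> (-y, x)
(8.8,11.9) -> (-11.9, 8.8)

(-11.9, 8.8)


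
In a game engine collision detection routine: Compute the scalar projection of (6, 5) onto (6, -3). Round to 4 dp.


u.v = 21, |v| = sqrt(45) = 6.7082
Scalar projection = u.v / |v| = 21 / sqrt(45) = 3.1305

3.1305


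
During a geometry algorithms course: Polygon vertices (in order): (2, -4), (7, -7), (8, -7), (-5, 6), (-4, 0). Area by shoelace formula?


Shoelace sum: (2*(-7) - 7*(-4)) + (7*(-7) - 8*(-7)) + (8*6 - (-5)*(-7)) + ((-5)*0 - (-4)*6) + ((-4)*(-4) - 2*0)
= 74
Area = |74|/2 = 37

37


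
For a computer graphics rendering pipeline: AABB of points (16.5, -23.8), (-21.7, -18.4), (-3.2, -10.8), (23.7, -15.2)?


x range: [-21.7, 23.7]
y range: [-23.8, -10.8]
Bounding box: (-21.7,-23.8) to (23.7,-10.8)

(-21.7,-23.8) to (23.7,-10.8)


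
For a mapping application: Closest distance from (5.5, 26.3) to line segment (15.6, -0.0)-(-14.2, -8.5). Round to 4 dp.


Project P onto AB: t = 0.0806 (clamped to [0,1])
Closest point on segment: (13.1972, -0.6854)
Distance: 28.0617

28.0617


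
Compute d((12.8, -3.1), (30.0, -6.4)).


dx=17.2, dy=-3.3
d^2 = 17.2^2 + (-3.3)^2 = 306.73
d = sqrt(306.73) = 17.5137

17.5137


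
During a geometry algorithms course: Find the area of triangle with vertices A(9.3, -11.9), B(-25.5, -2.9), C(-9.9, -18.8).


Area = |x_A(y_B-y_C) + x_B(y_C-y_A) + x_C(y_A-y_B)|/2
= |147.87 + 175.95 + 89.1|/2
= 412.92/2 = 206.46

206.46


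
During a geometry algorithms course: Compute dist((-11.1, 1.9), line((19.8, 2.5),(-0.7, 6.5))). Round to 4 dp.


|cross product| = 135.9
|line direction| = sqrt(436.25) = 20.8866
Distance = 135.9/sqrt(436.25) = 6.5066

6.5066


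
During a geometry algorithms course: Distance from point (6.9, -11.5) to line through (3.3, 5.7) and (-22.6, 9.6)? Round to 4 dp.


|cross product| = 431.44
|line direction| = sqrt(686.02) = 26.192
Distance = 431.44/sqrt(686.02) = 16.4722

16.4722


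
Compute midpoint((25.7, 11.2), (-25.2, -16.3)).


M = ((25.7+(-25.2))/2, (11.2+(-16.3))/2)
= (0.25, -2.55)

(0.25, -2.55)


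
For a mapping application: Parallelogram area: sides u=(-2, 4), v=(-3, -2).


|u x v| = |(-2)*(-2) - 4*(-3)|
= |4 - (-12)| = 16

16


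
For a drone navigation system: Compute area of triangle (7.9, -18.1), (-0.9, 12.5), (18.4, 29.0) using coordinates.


Area = |x_A(y_B-y_C) + x_B(y_C-y_A) + x_C(y_A-y_B)|/2
= |(-130.35) + (-42.39) + (-563.04)|/2
= 735.78/2 = 367.89

367.89


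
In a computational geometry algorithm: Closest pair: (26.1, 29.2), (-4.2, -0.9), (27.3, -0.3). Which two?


d(P0,P1) = 42.7095, d(P0,P2) = 29.5244, d(P1,P2) = 31.5057
Closest: P0 and P2

Closest pair: (26.1, 29.2) and (27.3, -0.3), distance = 29.5244


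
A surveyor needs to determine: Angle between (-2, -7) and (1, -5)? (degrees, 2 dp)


u.v = 33, |u| = sqrt(53) = 7.2801, |v| = sqrt(26) = 5.099
cos(theta) = u.v/(|u||v|) = 33/sqrt(1378) = 0.888975
theta = acos(0.888975) = 27.26 degrees

27.26 degrees


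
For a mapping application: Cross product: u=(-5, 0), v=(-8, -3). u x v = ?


u x v = u_x*v_y - u_y*v_x = (-5)*(-3) - 0*(-8)
= 15 - 0 = 15

15


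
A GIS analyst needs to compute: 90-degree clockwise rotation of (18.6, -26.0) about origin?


90° CW: (x,y) -> (y, -x)
(18.6,-26) -> (-26, -18.6)

(-26, -18.6)


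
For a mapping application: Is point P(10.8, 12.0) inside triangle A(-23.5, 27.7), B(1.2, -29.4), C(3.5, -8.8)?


Cross products: AB x AP = 1570.74, BC x BP = -102.54, CA x CP = -828.05
All same sign? no

No, outside


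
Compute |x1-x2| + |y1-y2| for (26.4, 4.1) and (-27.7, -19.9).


|26.4-(-27.7)| + |4.1-(-19.9)| = 54.1 + 24 = 78.1

78.1


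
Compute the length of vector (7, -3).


|u| = sqrt(7^2 + (-3)^2) = sqrt(58) = 7.6158

7.6158


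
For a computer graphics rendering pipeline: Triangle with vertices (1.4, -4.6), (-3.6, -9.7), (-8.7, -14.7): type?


Side lengths squared: AB^2=51.01, BC^2=51.01, CA^2=204.02
Sorted: [51.01, 51.01, 204.02]
By sides: Isosceles, By angles: Obtuse

Isosceles, Obtuse


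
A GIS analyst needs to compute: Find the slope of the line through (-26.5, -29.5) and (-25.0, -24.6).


slope = (y2-y1)/(x2-x1) = ((-24.6)-(-29.5))/((-25)-(-26.5)) = 4.9/1.5 = 3.2667

3.2667


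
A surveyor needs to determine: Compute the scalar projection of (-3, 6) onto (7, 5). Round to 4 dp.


u.v = 9, |v| = sqrt(74) = 8.6023
Scalar projection = u.v / |v| = 9 / sqrt(74) = 1.0462

1.0462


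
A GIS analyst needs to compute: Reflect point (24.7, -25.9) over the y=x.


Reflection over y=x: (x,y) -> (y,x)
(24.7, -25.9) -> (-25.9, 24.7)

(-25.9, 24.7)


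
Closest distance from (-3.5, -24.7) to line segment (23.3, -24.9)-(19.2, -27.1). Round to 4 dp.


Project P onto AB: t = 1 (clamped to [0,1])
Closest point on segment: (19.2, -27.1)
Distance: 22.8265

22.8265


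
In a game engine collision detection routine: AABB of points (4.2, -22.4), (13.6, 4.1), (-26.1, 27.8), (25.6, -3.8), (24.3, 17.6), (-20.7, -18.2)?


x range: [-26.1, 25.6]
y range: [-22.4, 27.8]
Bounding box: (-26.1,-22.4) to (25.6,27.8)

(-26.1,-22.4) to (25.6,27.8)


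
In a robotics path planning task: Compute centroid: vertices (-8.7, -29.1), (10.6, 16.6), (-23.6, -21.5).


Centroid = ((x_A+x_B+x_C)/3, (y_A+y_B+y_C)/3)
= (((-8.7)+10.6+(-23.6))/3, ((-29.1)+16.6+(-21.5))/3)
= (-7.2333, -11.3333)

(-7.2333, -11.3333)


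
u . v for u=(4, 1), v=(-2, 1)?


u . v = u_x*v_x + u_y*v_y = 4*(-2) + 1*1
= (-8) + 1 = -7

-7


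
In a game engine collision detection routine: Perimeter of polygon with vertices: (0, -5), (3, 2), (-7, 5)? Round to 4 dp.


Sides: (0, -5)->(3, 2): sqrt(58) = 7.615773, (3, 2)->(-7, 5): sqrt(109) = 10.440307, (-7, 5)->(0, -5): sqrt(149) = 12.206556
Sum = 30.262636
Perimeter = 30.2626

30.2626


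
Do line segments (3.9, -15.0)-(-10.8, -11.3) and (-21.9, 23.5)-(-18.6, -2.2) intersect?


Cross products: d1=536.01, d2=170.43, d3=-470.49, d4=-104.91
d1*d2 < 0 and d3*d4 < 0? no

No, they don't intersect


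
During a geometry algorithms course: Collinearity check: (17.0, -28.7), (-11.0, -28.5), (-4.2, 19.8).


Cross product: ((-11)-17)*(19.8-(-28.7)) - ((-28.5)-(-28.7))*((-4.2)-17)
= -1353.76

No, not collinear


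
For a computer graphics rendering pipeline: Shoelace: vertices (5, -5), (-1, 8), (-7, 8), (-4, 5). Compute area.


Shoelace sum: (5*8 - (-1)*(-5)) + ((-1)*8 - (-7)*8) + ((-7)*5 - (-4)*8) + ((-4)*(-5) - 5*5)
= 75
Area = |75|/2 = 37.5

37.5


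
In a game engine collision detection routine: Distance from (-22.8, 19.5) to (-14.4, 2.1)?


dx=8.4, dy=-17.4
d^2 = 8.4^2 + (-17.4)^2 = 373.32
d = sqrt(373.32) = 19.3215

19.3215


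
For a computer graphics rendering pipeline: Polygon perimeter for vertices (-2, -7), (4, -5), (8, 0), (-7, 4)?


Sides: (-2, -7)->(4, -5): sqrt(40) = 6.324555, (4, -5)->(8, 0): sqrt(41) = 6.403124, (8, 0)->(-7, 4): sqrt(241) = 15.524175, (-7, 4)->(-2, -7): sqrt(146) = 12.083046
Sum = 40.3349
Perimeter = 40.3349

40.3349


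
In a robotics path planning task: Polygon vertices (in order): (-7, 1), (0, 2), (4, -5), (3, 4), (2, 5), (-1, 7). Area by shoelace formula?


Shoelace sum: ((-7)*2 - 0*1) + (0*(-5) - 4*2) + (4*4 - 3*(-5)) + (3*5 - 2*4) + (2*7 - (-1)*5) + ((-1)*1 - (-7)*7)
= 83
Area = |83|/2 = 41.5

41.5


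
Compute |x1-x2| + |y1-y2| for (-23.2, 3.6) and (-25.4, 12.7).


|(-23.2)-(-25.4)| + |3.6-12.7| = 2.2 + 9.1 = 11.3

11.3


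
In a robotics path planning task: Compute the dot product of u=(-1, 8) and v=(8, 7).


u . v = u_x*v_x + u_y*v_y = (-1)*8 + 8*7
= (-8) + 56 = 48

48


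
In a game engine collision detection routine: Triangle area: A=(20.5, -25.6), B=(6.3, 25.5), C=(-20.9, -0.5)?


Area = |x_A(y_B-y_C) + x_B(y_C-y_A) + x_C(y_A-y_B)|/2
= |533 + 158.13 + 1067.99|/2
= 1759.12/2 = 879.56

879.56


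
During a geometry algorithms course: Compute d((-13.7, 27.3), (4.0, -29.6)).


dx=17.7, dy=-56.9
d^2 = 17.7^2 + (-56.9)^2 = 3550.9
d = sqrt(3550.9) = 59.5894

59.5894


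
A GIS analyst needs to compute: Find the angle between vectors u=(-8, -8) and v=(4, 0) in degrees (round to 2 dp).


u.v = -32, |u| = sqrt(128) = 11.3137, |v| = sqrt(16) = 4
cos(theta) = u.v/(|u||v|) = -32/sqrt(2048) = -0.707107
theta = acos(-0.707107) = 135 degrees

135 degrees


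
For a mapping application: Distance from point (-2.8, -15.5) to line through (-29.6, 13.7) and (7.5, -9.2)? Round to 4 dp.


|cross product| = 469.6
|line direction| = sqrt(1900.82) = 43.5984
Distance = 469.6/sqrt(1900.82) = 10.771

10.771


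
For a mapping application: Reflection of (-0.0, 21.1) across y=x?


Reflection over y=x: (x,y) -> (y,x)
(0, 21.1) -> (21.1, 0)

(21.1, 0)


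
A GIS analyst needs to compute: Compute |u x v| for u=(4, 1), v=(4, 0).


|u x v| = |4*0 - 1*4|
= |0 - 4| = 4

4


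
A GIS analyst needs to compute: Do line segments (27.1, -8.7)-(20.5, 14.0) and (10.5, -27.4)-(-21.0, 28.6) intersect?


Cross products: d1=-1518.65, d2=-1864.1, d3=500.24, d4=845.69
d1*d2 < 0 and d3*d4 < 0? no

No, they don't intersect


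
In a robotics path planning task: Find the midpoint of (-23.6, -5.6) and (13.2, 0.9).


M = (((-23.6)+13.2)/2, ((-5.6)+0.9)/2)
= (-5.2, -2.35)

(-5.2, -2.35)


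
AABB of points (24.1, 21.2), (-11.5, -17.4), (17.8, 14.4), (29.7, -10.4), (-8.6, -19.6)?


x range: [-11.5, 29.7]
y range: [-19.6, 21.2]
Bounding box: (-11.5,-19.6) to (29.7,21.2)

(-11.5,-19.6) to (29.7,21.2)


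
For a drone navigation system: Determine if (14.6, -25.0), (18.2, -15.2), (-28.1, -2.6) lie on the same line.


Cross product: (18.2-14.6)*((-2.6)-(-25)) - ((-15.2)-(-25))*((-28.1)-14.6)
= 499.1

No, not collinear


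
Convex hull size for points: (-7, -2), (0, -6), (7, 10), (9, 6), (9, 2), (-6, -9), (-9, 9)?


Convex hull vertices (CCW): (-9, 9), (-6, -9), (0, -6), (9, 2), (9, 6), (7, 10)
Count = 6

6


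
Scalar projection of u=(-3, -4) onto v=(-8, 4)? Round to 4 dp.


u.v = 8, |v| = sqrt(80) = 8.9443
Scalar projection = u.v / |v| = 8 / sqrt(80) = 0.8944

0.8944


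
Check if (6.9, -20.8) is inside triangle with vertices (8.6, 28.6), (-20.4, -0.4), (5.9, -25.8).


Cross products: AB x AP = 1383.3, BC x BP = 156.9, CA x CP = -40.9
All same sign? no

No, outside


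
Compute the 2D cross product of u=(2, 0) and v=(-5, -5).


u x v = u_x*v_y - u_y*v_x = 2*(-5) - 0*(-5)
= (-10) - 0 = -10

-10


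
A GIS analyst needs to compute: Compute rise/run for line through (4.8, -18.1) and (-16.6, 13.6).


slope = (y2-y1)/(x2-x1) = (13.6-(-18.1))/((-16.6)-4.8) = 31.7/(-21.4) = -1.4813

-1.4813


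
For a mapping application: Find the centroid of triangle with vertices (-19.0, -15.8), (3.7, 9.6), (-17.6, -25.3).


Centroid = ((x_A+x_B+x_C)/3, (y_A+y_B+y_C)/3)
= (((-19)+3.7+(-17.6))/3, ((-15.8)+9.6+(-25.3))/3)
= (-10.9667, -10.5)

(-10.9667, -10.5)


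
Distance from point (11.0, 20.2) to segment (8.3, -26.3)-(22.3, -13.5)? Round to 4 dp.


Project P onto AB: t = 1 (clamped to [0,1])
Closest point on segment: (22.3, -13.5)
Distance: 35.5441

35.5441


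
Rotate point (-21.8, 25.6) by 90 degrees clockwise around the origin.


90° CW: (x,y) -> (y, -x)
(-21.8,25.6) -> (25.6, 21.8)

(25.6, 21.8)


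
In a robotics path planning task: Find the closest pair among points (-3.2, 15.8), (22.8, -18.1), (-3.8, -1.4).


d(P0,P1) = 42.7225, d(P0,P2) = 17.2105, d(P1,P2) = 31.4078
Closest: P0 and P2

Closest pair: (-3.2, 15.8) and (-3.8, -1.4), distance = 17.2105


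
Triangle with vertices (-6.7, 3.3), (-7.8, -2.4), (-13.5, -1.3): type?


Side lengths squared: AB^2=33.7, BC^2=33.7, CA^2=67.4
Sorted: [33.7, 33.7, 67.4]
By sides: Isosceles, By angles: Right

Isosceles, Right


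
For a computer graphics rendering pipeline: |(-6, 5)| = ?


|u| = sqrt((-6)^2 + 5^2) = sqrt(61) = 7.8102

7.8102


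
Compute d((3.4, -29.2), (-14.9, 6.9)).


dx=-18.3, dy=36.1
d^2 = (-18.3)^2 + 36.1^2 = 1638.1
d = sqrt(1638.1) = 40.4734

40.4734


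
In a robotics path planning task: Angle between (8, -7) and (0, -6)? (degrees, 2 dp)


u.v = 42, |u| = sqrt(113) = 10.6301, |v| = sqrt(36) = 6
cos(theta) = u.v/(|u||v|) = 42/sqrt(4068) = 0.658505
theta = acos(0.658505) = 48.81 degrees

48.81 degrees


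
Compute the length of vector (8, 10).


|u| = sqrt(8^2 + 10^2) = sqrt(164) = 12.8062

12.8062


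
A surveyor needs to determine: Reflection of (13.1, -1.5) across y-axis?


Reflection over y-axis: (x,y) -> (-x,y)
(13.1, -1.5) -> (-13.1, -1.5)

(-13.1, -1.5)


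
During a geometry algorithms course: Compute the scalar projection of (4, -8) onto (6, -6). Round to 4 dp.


u.v = 72, |v| = sqrt(72) = 8.4853
Scalar projection = u.v / |v| = 72 / sqrt(72) = 8.4853

8.4853


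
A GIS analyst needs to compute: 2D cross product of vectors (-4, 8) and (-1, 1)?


u x v = u_x*v_y - u_y*v_x = (-4)*1 - 8*(-1)
= (-4) - (-8) = 4

4


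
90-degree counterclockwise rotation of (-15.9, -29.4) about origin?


90° CCW: (x,y) -> (-y, x)
(-15.9,-29.4) -> (29.4, -15.9)

(29.4, -15.9)


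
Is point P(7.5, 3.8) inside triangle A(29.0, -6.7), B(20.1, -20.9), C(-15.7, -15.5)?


Cross products: AB x AP = -398.75, BC x BP = -816.22, CA x CP = 658.55
All same sign? no

No, outside


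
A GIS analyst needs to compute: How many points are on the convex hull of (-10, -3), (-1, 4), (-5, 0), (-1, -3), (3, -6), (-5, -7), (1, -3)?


Convex hull vertices (CCW): (-10, -3), (-5, -7), (3, -6), (-1, 4)
Count = 4

4


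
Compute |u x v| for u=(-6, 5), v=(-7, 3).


|u x v| = |(-6)*3 - 5*(-7)|
= |(-18) - (-35)| = 17

17


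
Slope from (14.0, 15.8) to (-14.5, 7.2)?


slope = (y2-y1)/(x2-x1) = (7.2-15.8)/((-14.5)-14) = (-8.6)/(-28.5) = 0.3018

0.3018


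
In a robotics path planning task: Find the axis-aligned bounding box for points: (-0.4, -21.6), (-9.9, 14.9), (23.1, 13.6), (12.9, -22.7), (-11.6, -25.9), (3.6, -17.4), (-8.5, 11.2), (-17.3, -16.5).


x range: [-17.3, 23.1]
y range: [-25.9, 14.9]
Bounding box: (-17.3,-25.9) to (23.1,14.9)

(-17.3,-25.9) to (23.1,14.9)


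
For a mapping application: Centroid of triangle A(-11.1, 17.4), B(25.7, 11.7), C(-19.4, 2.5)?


Centroid = ((x_A+x_B+x_C)/3, (y_A+y_B+y_C)/3)
= (((-11.1)+25.7+(-19.4))/3, (17.4+11.7+2.5)/3)
= (-1.6, 10.5333)

(-1.6, 10.5333)


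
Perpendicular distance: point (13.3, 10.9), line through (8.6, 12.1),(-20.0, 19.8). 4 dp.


|cross product| = 1.87
|line direction| = sqrt(877.25) = 29.6184
Distance = 1.87/sqrt(877.25) = 0.0631

0.0631


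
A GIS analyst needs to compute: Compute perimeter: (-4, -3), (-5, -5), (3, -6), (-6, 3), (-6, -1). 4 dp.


Sides: (-4, -3)->(-5, -5): sqrt(5) = 2.236068, (-5, -5)->(3, -6): sqrt(65) = 8.062258, (3, -6)->(-6, 3): sqrt(162) = 12.727922, (-6, 3)->(-6, -1): sqrt(16) = 4, (-6, -1)->(-4, -3): sqrt(8) = 2.828427
Sum = 29.854675
Perimeter = 29.8547

29.8547


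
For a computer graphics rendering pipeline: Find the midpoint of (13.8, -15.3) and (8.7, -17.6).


M = ((13.8+8.7)/2, ((-15.3)+(-17.6))/2)
= (11.25, -16.45)

(11.25, -16.45)


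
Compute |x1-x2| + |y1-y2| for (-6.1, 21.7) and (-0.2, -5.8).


|(-6.1)-(-0.2)| + |21.7-(-5.8)| = 5.9 + 27.5 = 33.4

33.4


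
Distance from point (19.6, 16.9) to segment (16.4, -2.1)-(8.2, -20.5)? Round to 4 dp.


Project P onto AB: t = 0 (clamped to [0,1])
Closest point on segment: (16.4, -2.1)
Distance: 19.2676

19.2676


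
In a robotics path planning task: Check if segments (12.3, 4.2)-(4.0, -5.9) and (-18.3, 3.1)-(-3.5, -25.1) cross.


Cross products: d1=879.2, d2=495.66, d3=-299.93, d4=83.61
d1*d2 < 0 and d3*d4 < 0? no

No, they don't intersect


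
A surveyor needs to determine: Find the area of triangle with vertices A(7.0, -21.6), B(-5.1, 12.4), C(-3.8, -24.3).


Area = |x_A(y_B-y_C) + x_B(y_C-y_A) + x_C(y_A-y_B)|/2
= |256.9 + 13.77 + 129.2|/2
= 399.87/2 = 199.935

199.935


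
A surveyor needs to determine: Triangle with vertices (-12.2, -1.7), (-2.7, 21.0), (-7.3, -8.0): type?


Side lengths squared: AB^2=605.54, BC^2=862.16, CA^2=63.7
Sorted: [63.7, 605.54, 862.16]
By sides: Scalene, By angles: Obtuse

Scalene, Obtuse


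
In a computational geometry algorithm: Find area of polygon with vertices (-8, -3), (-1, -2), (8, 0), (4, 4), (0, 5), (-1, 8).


Shoelace sum: ((-8)*(-2) - (-1)*(-3)) + ((-1)*0 - 8*(-2)) + (8*4 - 4*0) + (4*5 - 0*4) + (0*8 - (-1)*5) + ((-1)*(-3) - (-8)*8)
= 153
Area = |153|/2 = 76.5

76.5


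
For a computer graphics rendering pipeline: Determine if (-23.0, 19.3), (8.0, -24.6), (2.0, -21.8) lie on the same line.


Cross product: (8-(-23))*((-21.8)-19.3) - ((-24.6)-19.3)*(2-(-23))
= -176.6

No, not collinear


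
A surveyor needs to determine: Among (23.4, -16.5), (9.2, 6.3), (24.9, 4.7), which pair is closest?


d(P0,P1) = 26.8604, d(P0,P2) = 21.253, d(P1,P2) = 15.7813
Closest: P1 and P2

Closest pair: (9.2, 6.3) and (24.9, 4.7), distance = 15.7813


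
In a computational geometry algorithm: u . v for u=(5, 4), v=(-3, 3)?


u . v = u_x*v_x + u_y*v_y = 5*(-3) + 4*3
= (-15) + 12 = -3

-3


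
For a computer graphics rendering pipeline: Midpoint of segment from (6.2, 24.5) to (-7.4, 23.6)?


M = ((6.2+(-7.4))/2, (24.5+23.6)/2)
= (-0.6, 24.05)

(-0.6, 24.05)


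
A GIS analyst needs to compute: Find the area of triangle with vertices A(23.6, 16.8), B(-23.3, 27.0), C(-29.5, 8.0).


Area = |x_A(y_B-y_C) + x_B(y_C-y_A) + x_C(y_A-y_B)|/2
= |448.4 + 205.04 + 300.9|/2
= 954.34/2 = 477.17

477.17


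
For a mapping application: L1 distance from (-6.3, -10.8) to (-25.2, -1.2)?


|(-6.3)-(-25.2)| + |(-10.8)-(-1.2)| = 18.9 + 9.6 = 28.5

28.5


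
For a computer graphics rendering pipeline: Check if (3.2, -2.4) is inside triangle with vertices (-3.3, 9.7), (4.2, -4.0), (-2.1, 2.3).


Cross products: AB x AP = -1.7, BC x BP = -3.78, CA x CP = -33.58
All same sign? yes

Yes, inside


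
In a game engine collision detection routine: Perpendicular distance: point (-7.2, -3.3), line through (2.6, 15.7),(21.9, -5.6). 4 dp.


|cross product| = 575.44
|line direction| = sqrt(826.18) = 28.7433
Distance = 575.44/sqrt(826.18) = 20.0199

20.0199


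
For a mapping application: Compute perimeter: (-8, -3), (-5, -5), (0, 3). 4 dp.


Sides: (-8, -3)->(-5, -5): sqrt(13) = 3.605551, (-5, -5)->(0, 3): sqrt(89) = 9.433981, (0, 3)->(-8, -3): sqrt(100) = 10
Sum = 23.039532
Perimeter = 23.0395

23.0395


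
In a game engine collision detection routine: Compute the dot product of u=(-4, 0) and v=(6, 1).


u . v = u_x*v_x + u_y*v_y = (-4)*6 + 0*1
= (-24) + 0 = -24

-24


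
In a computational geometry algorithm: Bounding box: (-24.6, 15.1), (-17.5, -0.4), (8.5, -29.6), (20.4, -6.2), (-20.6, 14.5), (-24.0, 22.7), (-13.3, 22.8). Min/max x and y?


x range: [-24.6, 20.4]
y range: [-29.6, 22.8]
Bounding box: (-24.6,-29.6) to (20.4,22.8)

(-24.6,-29.6) to (20.4,22.8)


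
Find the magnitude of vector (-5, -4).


|u| = sqrt((-5)^2 + (-4)^2) = sqrt(41) = 6.4031

6.4031


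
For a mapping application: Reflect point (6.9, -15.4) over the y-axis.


Reflection over y-axis: (x,y) -> (-x,y)
(6.9, -15.4) -> (-6.9, -15.4)

(-6.9, -15.4)


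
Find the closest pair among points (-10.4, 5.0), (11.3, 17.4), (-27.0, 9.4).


d(P0,P1) = 24.993, d(P0,P2) = 17.1732, d(P1,P2) = 39.1266
Closest: P0 and P2

Closest pair: (-10.4, 5.0) and (-27.0, 9.4), distance = 17.1732


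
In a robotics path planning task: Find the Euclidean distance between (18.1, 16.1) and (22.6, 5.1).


dx=4.5, dy=-11
d^2 = 4.5^2 + (-11)^2 = 141.25
d = sqrt(141.25) = 11.8849

11.8849


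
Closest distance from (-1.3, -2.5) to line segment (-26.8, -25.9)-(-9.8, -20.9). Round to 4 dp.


Project P onto AB: t = 1 (clamped to [0,1])
Closest point on segment: (-9.8, -20.9)
Distance: 20.2684

20.2684


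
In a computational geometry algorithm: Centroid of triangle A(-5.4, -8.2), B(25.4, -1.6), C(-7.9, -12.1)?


Centroid = ((x_A+x_B+x_C)/3, (y_A+y_B+y_C)/3)
= (((-5.4)+25.4+(-7.9))/3, ((-8.2)+(-1.6)+(-12.1))/3)
= (4.0333, -7.3)

(4.0333, -7.3)


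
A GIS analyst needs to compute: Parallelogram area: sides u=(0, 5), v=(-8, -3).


|u x v| = |0*(-3) - 5*(-8)|
= |0 - (-40)| = 40

40


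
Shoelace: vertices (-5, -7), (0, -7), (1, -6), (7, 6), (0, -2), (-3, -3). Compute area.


Shoelace sum: ((-5)*(-7) - 0*(-7)) + (0*(-6) - 1*(-7)) + (1*6 - 7*(-6)) + (7*(-2) - 0*6) + (0*(-3) - (-3)*(-2)) + ((-3)*(-7) - (-5)*(-3))
= 76
Area = |76|/2 = 38

38


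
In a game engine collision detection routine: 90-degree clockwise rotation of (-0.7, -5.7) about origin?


90° CW: (x,y) -> (y, -x)
(-0.7,-5.7) -> (-5.7, 0.7)

(-5.7, 0.7)


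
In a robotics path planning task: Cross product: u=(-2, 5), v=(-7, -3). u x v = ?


u x v = u_x*v_y - u_y*v_x = (-2)*(-3) - 5*(-7)
= 6 - (-35) = 41

41


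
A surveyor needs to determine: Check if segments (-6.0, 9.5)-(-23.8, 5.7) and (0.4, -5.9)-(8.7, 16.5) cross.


Cross products: d1=271.18, d2=638.36, d3=298.44, d4=-68.74
d1*d2 < 0 and d3*d4 < 0? no

No, they don't intersect


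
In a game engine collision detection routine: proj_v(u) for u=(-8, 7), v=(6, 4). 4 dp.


u.v = -20, |v| = sqrt(52) = 7.2111
Scalar projection = u.v / |v| = -20 / sqrt(52) = -2.7735

-2.7735


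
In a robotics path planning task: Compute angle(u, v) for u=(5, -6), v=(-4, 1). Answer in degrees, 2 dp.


u.v = -26, |u| = sqrt(61) = 7.8102, |v| = sqrt(17) = 4.1231
cos(theta) = u.v/(|u||v|) = -26/sqrt(1037) = -0.807391
theta = acos(-0.807391) = 143.84 degrees

143.84 degrees


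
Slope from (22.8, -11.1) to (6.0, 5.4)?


slope = (y2-y1)/(x2-x1) = (5.4-(-11.1))/(6-22.8) = 16.5/(-16.8) = -0.9821

-0.9821


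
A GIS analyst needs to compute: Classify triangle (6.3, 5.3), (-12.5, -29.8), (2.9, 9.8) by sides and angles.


Side lengths squared: AB^2=1585.45, BC^2=1805.32, CA^2=31.81
Sorted: [31.81, 1585.45, 1805.32]
By sides: Scalene, By angles: Obtuse

Scalene, Obtuse


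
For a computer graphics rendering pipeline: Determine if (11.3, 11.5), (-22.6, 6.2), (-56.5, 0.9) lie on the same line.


Cross product: ((-22.6)-11.3)*(0.9-11.5) - (6.2-11.5)*((-56.5)-11.3)
= 0

Yes, collinear


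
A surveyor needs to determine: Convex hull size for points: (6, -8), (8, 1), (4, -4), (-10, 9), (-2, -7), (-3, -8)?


Convex hull vertices (CCW): (-10, 9), (-3, -8), (6, -8), (8, 1)
Count = 4

4


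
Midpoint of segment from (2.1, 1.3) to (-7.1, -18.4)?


M = ((2.1+(-7.1))/2, (1.3+(-18.4))/2)
= (-2.5, -8.55)

(-2.5, -8.55)


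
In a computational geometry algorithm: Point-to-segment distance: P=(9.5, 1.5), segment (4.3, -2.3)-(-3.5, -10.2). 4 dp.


Project P onto AB: t = 0 (clamped to [0,1])
Closest point on segment: (4.3, -2.3)
Distance: 6.4405

6.4405


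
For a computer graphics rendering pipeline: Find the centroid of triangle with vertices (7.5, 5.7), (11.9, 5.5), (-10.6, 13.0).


Centroid = ((x_A+x_B+x_C)/3, (y_A+y_B+y_C)/3)
= ((7.5+11.9+(-10.6))/3, (5.7+5.5+13)/3)
= (2.9333, 8.0667)

(2.9333, 8.0667)


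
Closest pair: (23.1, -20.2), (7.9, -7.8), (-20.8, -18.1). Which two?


d(P0,P1) = 19.6163, d(P0,P2) = 43.9502, d(P1,P2) = 30.4923
Closest: P0 and P1

Closest pair: (23.1, -20.2) and (7.9, -7.8), distance = 19.6163


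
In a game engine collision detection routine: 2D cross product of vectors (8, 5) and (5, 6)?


u x v = u_x*v_y - u_y*v_x = 8*6 - 5*5
= 48 - 25 = 23

23


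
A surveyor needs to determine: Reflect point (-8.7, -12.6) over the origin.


Reflection over origin: (x,y) -> (-x,-y)
(-8.7, -12.6) -> (8.7, 12.6)

(8.7, 12.6)


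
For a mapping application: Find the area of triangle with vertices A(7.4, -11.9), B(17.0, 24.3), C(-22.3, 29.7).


Area = |x_A(y_B-y_C) + x_B(y_C-y_A) + x_C(y_A-y_B)|/2
= |(-39.96) + 707.2 + 807.26|/2
= 1474.5/2 = 737.25

737.25


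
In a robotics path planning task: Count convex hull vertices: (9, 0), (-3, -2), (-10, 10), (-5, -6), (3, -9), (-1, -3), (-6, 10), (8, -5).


Convex hull vertices (CCW): (-10, 10), (-5, -6), (3, -9), (8, -5), (9, 0), (-6, 10)
Count = 6

6


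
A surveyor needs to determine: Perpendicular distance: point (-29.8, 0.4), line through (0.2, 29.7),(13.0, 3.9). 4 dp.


|cross product| = 1149.04
|line direction| = sqrt(829.48) = 28.8007
Distance = 1149.04/sqrt(829.48) = 39.8963

39.8963


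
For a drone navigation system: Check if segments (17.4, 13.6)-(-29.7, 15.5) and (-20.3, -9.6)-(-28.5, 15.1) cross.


Cross products: d1=-1121.43, d2=26.36, d3=1164.35, d4=16.56
d1*d2 < 0 and d3*d4 < 0? no

No, they don't intersect


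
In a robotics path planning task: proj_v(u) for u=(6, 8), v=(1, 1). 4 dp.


u.v = 14, |v| = sqrt(2) = 1.4142
Scalar projection = u.v / |v| = 14 / sqrt(2) = 9.8995

9.8995


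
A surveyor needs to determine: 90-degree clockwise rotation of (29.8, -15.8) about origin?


90° CW: (x,y) -> (y, -x)
(29.8,-15.8) -> (-15.8, -29.8)

(-15.8, -29.8)


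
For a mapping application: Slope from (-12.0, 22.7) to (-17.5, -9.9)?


slope = (y2-y1)/(x2-x1) = ((-9.9)-22.7)/((-17.5)-(-12)) = (-32.6)/(-5.5) = 5.9273

5.9273


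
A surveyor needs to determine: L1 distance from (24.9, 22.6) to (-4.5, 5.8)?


|24.9-(-4.5)| + |22.6-5.8| = 29.4 + 16.8 = 46.2

46.2


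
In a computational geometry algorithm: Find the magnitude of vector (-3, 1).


|u| = sqrt((-3)^2 + 1^2) = sqrt(10) = 3.1623

3.1623


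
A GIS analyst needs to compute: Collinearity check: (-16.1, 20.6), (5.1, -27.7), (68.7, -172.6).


Cross product: (5.1-(-16.1))*((-172.6)-20.6) - ((-27.7)-20.6)*(68.7-(-16.1))
= 0

Yes, collinear


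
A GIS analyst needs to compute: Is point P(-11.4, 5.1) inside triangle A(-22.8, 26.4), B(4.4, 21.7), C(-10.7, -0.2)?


Cross products: AB x AP = -525.78, BC x BP = -95.36, CA x CP = -45.51
All same sign? yes

Yes, inside


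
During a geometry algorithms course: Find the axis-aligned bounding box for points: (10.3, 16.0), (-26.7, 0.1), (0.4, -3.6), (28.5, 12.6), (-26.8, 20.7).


x range: [-26.8, 28.5]
y range: [-3.6, 20.7]
Bounding box: (-26.8,-3.6) to (28.5,20.7)

(-26.8,-3.6) to (28.5,20.7)


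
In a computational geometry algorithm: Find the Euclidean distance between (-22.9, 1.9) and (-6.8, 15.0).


dx=16.1, dy=13.1
d^2 = 16.1^2 + 13.1^2 = 430.82
d = sqrt(430.82) = 20.7562

20.7562


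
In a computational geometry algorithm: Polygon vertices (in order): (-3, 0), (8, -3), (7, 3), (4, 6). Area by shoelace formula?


Shoelace sum: ((-3)*(-3) - 8*0) + (8*3 - 7*(-3)) + (7*6 - 4*3) + (4*0 - (-3)*6)
= 102
Area = |102|/2 = 51

51


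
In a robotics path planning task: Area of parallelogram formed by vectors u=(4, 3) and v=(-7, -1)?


|u x v| = |4*(-1) - 3*(-7)|
= |(-4) - (-21)| = 17

17


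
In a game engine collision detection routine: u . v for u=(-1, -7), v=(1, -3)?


u . v = u_x*v_x + u_y*v_y = (-1)*1 + (-7)*(-3)
= (-1) + 21 = 20

20


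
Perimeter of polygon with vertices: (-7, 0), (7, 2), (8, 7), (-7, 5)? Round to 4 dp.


Sides: (-7, 0)->(7, 2): sqrt(200) = 14.142136, (7, 2)->(8, 7): sqrt(26) = 5.09902, (8, 7)->(-7, 5): sqrt(229) = 15.132746, (-7, 5)->(-7, 0): sqrt(25) = 5
Sum = 39.373902
Perimeter = 39.3739

39.3739


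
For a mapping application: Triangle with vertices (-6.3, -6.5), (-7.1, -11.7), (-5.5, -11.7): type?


Side lengths squared: AB^2=27.68, BC^2=2.56, CA^2=27.68
Sorted: [2.56, 27.68, 27.68]
By sides: Isosceles, By angles: Acute

Isosceles, Acute


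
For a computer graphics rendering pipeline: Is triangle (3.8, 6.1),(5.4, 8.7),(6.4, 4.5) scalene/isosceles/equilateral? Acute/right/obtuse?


Side lengths squared: AB^2=9.32, BC^2=18.64, CA^2=9.32
Sorted: [9.32, 9.32, 18.64]
By sides: Isosceles, By angles: Right

Isosceles, Right


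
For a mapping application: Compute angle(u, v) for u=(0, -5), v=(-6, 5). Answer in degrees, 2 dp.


u.v = -25, |u| = sqrt(25) = 5, |v| = sqrt(61) = 7.8102
cos(theta) = u.v/(|u||v|) = -25/sqrt(1525) = -0.640184
theta = acos(-0.640184) = 129.81 degrees

129.81 degrees


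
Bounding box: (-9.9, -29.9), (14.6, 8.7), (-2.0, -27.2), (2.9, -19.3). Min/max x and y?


x range: [-9.9, 14.6]
y range: [-29.9, 8.7]
Bounding box: (-9.9,-29.9) to (14.6,8.7)

(-9.9,-29.9) to (14.6,8.7)


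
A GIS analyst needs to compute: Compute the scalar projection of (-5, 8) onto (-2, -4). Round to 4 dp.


u.v = -22, |v| = sqrt(20) = 4.4721
Scalar projection = u.v / |v| = -22 / sqrt(20) = -4.9193

-4.9193


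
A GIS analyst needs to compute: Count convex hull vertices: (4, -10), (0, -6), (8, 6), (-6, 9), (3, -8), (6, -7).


Convex hull vertices (CCW): (-6, 9), (0, -6), (4, -10), (6, -7), (8, 6)
Count = 5

5


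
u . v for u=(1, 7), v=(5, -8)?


u . v = u_x*v_x + u_y*v_y = 1*5 + 7*(-8)
= 5 + (-56) = -51

-51


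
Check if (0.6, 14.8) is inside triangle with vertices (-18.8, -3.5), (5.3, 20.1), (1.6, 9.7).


Cross products: AB x AP = -16.81, BC x BP = -29.27, CA x CP = -117.24
All same sign? yes

Yes, inside


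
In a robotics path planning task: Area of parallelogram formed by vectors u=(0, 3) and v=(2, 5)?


|u x v| = |0*5 - 3*2|
= |0 - 6| = 6

6


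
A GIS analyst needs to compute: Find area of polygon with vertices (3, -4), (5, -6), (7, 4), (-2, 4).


Shoelace sum: (3*(-6) - 5*(-4)) + (5*4 - 7*(-6)) + (7*4 - (-2)*4) + ((-2)*(-4) - 3*4)
= 96
Area = |96|/2 = 48

48


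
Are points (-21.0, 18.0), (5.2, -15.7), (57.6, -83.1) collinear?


Cross product: (5.2-(-21))*((-83.1)-18) - ((-15.7)-18)*(57.6-(-21))
= 0

Yes, collinear


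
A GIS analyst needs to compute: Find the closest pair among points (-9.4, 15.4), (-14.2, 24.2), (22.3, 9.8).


d(P0,P1) = 10.024, d(P0,P2) = 32.1908, d(P1,P2) = 39.2379
Closest: P0 and P1

Closest pair: (-9.4, 15.4) and (-14.2, 24.2), distance = 10.024


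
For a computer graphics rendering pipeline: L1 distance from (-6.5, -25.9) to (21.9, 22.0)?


|(-6.5)-21.9| + |(-25.9)-22| = 28.4 + 47.9 = 76.3

76.3


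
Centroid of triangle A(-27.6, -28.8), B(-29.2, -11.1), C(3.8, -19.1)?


Centroid = ((x_A+x_B+x_C)/3, (y_A+y_B+y_C)/3)
= (((-27.6)+(-29.2)+3.8)/3, ((-28.8)+(-11.1)+(-19.1))/3)
= (-17.6667, -19.6667)

(-17.6667, -19.6667)


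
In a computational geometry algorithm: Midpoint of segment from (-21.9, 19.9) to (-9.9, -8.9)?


M = (((-21.9)+(-9.9))/2, (19.9+(-8.9))/2)
= (-15.9, 5.5)

(-15.9, 5.5)


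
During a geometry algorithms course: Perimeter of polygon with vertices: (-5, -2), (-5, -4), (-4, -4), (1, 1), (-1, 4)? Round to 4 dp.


Sides: (-5, -2)->(-5, -4): sqrt(4) = 2, (-5, -4)->(-4, -4): sqrt(1) = 1, (-4, -4)->(1, 1): sqrt(50) = 7.071068, (1, 1)->(-1, 4): sqrt(13) = 3.605551, (-1, 4)->(-5, -2): sqrt(52) = 7.211103
Sum = 20.887722
Perimeter = 20.8877

20.8877


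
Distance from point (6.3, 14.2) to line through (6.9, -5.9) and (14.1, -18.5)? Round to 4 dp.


|cross product| = 137.16
|line direction| = sqrt(210.6) = 14.5121
Distance = 137.16/sqrt(210.6) = 9.4514

9.4514


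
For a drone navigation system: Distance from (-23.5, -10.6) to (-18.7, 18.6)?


dx=4.8, dy=29.2
d^2 = 4.8^2 + 29.2^2 = 875.68
d = sqrt(875.68) = 29.5919

29.5919


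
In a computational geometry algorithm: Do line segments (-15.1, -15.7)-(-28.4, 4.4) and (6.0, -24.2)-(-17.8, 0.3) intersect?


Cross products: d1=314.65, d2=162.12, d3=-311.06, d4=-158.53
d1*d2 < 0 and d3*d4 < 0? no

No, they don't intersect


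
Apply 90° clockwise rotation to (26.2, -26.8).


90° CW: (x,y) -> (y, -x)
(26.2,-26.8) -> (-26.8, -26.2)

(-26.8, -26.2)


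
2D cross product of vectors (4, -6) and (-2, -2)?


u x v = u_x*v_y - u_y*v_x = 4*(-2) - (-6)*(-2)
= (-8) - 12 = -20

-20


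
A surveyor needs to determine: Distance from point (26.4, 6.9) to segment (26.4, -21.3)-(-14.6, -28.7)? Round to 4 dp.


Project P onto AB: t = 0 (clamped to [0,1])
Closest point on segment: (26.4, -21.3)
Distance: 28.2

28.2


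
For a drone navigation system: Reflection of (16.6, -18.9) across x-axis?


Reflection over x-axis: (x,y) -> (x,-y)
(16.6, -18.9) -> (16.6, 18.9)

(16.6, 18.9)


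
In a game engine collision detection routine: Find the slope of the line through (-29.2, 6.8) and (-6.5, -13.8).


slope = (y2-y1)/(x2-x1) = ((-13.8)-6.8)/((-6.5)-(-29.2)) = (-20.6)/22.7 = -0.9075

-0.9075
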